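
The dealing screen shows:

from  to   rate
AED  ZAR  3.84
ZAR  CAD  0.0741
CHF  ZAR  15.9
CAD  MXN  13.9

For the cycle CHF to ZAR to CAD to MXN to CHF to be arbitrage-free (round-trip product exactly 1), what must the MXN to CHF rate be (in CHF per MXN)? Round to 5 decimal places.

0.06106

Known legs of the cycle: 15.9 × 0.0741 × 13.9 = 16.376841
For no arbitrage the full-cycle product must be 1, so the missing rate is 1 / 16.376841 ≈ 0.0610618.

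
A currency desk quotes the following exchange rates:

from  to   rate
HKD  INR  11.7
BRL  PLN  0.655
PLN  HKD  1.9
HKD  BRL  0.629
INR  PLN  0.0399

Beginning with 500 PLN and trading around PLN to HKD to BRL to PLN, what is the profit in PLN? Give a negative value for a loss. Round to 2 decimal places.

500 PLN × 1.9 = 950 HKD
950 HKD × 0.629 = 597.55 BRL
597.55 BRL × 0.655 = 391.39525 PLN
Net change: 391.39525 − 500 = -108.60475 PLN

-108.60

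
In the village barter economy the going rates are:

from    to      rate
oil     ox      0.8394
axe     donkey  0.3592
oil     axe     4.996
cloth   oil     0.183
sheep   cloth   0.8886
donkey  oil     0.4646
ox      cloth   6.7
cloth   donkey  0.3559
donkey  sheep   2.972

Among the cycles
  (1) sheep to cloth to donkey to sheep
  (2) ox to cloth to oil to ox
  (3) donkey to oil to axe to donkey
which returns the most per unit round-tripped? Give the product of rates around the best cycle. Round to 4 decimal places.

1.0292

(1) 0.8886 × 0.3559 × 2.972 = 0.93990
(2) 6.7 × 0.183 × 0.8394 = 1.02919
(3) 0.4646 × 4.996 × 0.3592 = 0.83375
Highest is cycle (2) at 1.0292 (>1, arbitrage).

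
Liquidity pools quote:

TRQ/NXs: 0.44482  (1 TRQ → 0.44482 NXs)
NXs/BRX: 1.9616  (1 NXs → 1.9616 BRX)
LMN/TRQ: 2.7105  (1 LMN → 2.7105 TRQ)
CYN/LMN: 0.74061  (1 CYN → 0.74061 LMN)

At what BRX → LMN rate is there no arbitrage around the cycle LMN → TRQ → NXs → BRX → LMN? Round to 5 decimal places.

0.42282

Known legs of the cycle: 2.7105 × 0.44482 × 1.9616 = 2.365070930976
For no arbitrage the full-cycle product must be 1, so the missing rate is 1 / 2.365070930976 ≈ 0.4228203.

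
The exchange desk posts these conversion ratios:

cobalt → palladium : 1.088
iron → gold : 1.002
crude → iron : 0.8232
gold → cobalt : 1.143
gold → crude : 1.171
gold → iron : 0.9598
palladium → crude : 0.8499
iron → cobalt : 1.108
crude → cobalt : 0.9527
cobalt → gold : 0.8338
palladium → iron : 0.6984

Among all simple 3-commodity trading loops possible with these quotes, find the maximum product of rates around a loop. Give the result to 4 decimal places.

crude→iron→gold→crude: 0.8232 × 1.002 × 1.171 = 0.96590
crude→cobalt→gold→crude: 0.9527 × 0.8338 × 1.171 = 0.93020
iron→cobalt→gold→iron: 1.108 × 0.8338 × 0.9598 = 0.88671
crude→cobalt→palladium→crude: 0.9527 × 1.088 × 0.8499 = 0.88095
iron→cobalt→palladium→iron: 1.108 × 1.088 × 0.6984 = 0.84192
Maximum is crude→iron→gold→crude at 0.9659; no arbitrage — every cycle loses value.

0.9659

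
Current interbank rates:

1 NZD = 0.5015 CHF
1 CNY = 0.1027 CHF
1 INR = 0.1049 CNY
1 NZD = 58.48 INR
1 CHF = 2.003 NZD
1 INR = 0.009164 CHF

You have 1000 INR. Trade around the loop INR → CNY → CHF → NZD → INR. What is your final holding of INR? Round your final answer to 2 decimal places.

1261.93

1000 INR × 0.1049 = 104.9 CNY
104.9 CNY × 0.1027 = 10.77323 CHF
10.77323 CHF × 2.003 = 21.57877969 NZD
21.57877969 NZD × 58.48 = 1261.9270362712 INR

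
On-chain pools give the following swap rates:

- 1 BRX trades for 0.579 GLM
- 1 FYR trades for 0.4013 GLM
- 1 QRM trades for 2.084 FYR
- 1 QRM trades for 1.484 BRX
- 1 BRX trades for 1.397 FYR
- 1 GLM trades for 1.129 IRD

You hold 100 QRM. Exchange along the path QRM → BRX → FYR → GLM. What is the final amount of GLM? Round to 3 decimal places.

100 QRM × 1.484 = 148.4 BRX
148.4 BRX × 1.397 = 207.3148 FYR
207.3148 FYR × 0.4013 = 83.19542924 GLM

83.195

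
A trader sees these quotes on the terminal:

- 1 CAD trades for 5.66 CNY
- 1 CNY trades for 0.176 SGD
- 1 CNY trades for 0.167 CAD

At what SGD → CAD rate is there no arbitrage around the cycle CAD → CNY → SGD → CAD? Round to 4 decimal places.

Known legs of the cycle: 5.66 × 0.176 = 0.99616
For no arbitrage the full-cycle product must be 1, so the missing rate is 1 / 0.99616 ≈ 1.003855.

1.0039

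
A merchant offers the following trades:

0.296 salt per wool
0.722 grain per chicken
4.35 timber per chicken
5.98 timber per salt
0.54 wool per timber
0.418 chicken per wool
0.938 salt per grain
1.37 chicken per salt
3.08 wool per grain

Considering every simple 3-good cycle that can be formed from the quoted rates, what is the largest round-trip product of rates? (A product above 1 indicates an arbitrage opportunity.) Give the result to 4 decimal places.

0.9819

wool→chicken→timber→wool: 0.418 × 4.35 × 0.54 = 0.98188
salt→timber→wool→salt: 5.98 × 0.54 × 0.296 = 0.95584
grain→wool→chicken→grain: 3.08 × 0.418 × 0.722 = 0.92953
salt→chicken→grain→salt: 1.37 × 0.722 × 0.938 = 0.92781
Maximum is wool→chicken→timber→wool at 0.9819; no arbitrage — every cycle loses value.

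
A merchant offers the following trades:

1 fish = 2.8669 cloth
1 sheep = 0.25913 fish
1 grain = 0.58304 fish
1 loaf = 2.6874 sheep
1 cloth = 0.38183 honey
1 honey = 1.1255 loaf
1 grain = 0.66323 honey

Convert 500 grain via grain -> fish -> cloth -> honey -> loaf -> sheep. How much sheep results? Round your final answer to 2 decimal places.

500 grain × 0.58304 = 291.52 fish
291.52 fish × 2.8669 = 835.758688 cloth
835.758688 cloth × 0.38183 = 319.11773983904 honey
319.11773983904 honey × 1.1255 = 359.16701618883952 loaf
359.16701618883952 loaf × 2.6874 = 965.225439305887326048 sheep

965.23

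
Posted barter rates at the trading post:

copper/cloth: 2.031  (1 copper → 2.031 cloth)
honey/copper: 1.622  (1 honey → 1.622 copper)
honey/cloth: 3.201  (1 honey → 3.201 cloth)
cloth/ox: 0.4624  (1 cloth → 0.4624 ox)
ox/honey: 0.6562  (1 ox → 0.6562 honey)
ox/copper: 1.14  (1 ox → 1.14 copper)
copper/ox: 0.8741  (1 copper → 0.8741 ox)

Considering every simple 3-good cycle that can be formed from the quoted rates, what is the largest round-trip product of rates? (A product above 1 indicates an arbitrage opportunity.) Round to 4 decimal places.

copper→cloth→ox→copper: 2.031 × 0.4624 × 1.14 = 1.07061
cloth→ox→honey→cloth: 0.4624 × 0.6562 × 3.201 = 0.97127
copper→ox→honey→copper: 0.8741 × 0.6562 × 1.622 = 0.93035
Maximum is copper→cloth→ox→copper at 1.0706; arbitrage exists.

1.0706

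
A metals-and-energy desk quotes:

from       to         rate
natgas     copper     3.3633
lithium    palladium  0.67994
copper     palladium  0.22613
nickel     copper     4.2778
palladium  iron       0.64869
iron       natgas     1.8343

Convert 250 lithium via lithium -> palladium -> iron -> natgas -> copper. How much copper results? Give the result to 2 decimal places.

680.27

250 lithium × 0.67994 = 169.985 palladium
169.985 palladium × 0.64869 = 110.26756965 iron
110.26756965 iron × 1.8343 = 202.263803008995 natgas
202.263803008995 natgas × 3.3633 = 680.2738486601528835 copper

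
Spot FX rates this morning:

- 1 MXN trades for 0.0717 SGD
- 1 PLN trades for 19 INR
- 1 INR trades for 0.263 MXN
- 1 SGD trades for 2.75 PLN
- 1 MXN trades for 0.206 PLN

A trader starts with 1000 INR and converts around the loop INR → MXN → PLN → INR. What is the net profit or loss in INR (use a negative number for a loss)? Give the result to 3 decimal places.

1000 INR × 0.263 = 263 MXN
263 MXN × 0.206 = 54.178 PLN
54.178 PLN × 19 = 1029.382 INR
Net change: 1029.382 − 1000 = 29.382 INR

29.382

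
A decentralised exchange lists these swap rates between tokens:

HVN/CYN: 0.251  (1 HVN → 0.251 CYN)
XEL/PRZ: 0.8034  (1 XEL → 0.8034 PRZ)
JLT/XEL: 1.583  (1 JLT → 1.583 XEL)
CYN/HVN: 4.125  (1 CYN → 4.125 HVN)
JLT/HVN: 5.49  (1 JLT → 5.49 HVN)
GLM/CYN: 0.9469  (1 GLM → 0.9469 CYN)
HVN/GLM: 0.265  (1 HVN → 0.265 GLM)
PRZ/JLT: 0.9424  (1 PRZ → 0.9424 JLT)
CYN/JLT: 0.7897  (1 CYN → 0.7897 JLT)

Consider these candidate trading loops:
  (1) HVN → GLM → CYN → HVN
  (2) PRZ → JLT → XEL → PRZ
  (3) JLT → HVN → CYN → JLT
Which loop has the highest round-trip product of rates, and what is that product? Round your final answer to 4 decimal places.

(1) 0.265 × 0.9469 × 4.125 = 1.03508
(2) 0.9424 × 1.583 × 0.8034 = 1.19853
(3) 5.49 × 0.251 × 0.7897 = 1.08820
Highest is cycle (2) at 1.1985 (>1, arbitrage).

1.1985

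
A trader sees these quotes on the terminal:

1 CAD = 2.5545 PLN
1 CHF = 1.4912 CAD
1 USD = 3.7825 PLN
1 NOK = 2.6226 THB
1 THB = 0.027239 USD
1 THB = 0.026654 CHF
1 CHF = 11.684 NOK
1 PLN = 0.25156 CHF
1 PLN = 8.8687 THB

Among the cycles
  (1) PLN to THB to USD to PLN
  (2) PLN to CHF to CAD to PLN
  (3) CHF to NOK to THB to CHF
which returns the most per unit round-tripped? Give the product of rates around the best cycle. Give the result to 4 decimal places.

(1) 8.8687 × 0.027239 × 3.7825 = 0.91376
(2) 0.25156 × 1.4912 × 2.5545 = 0.95826
(3) 11.684 × 2.6226 × 0.026654 = 0.81674
Highest is cycle (2) at 0.9583 (≤1, no arbitrage).

0.9583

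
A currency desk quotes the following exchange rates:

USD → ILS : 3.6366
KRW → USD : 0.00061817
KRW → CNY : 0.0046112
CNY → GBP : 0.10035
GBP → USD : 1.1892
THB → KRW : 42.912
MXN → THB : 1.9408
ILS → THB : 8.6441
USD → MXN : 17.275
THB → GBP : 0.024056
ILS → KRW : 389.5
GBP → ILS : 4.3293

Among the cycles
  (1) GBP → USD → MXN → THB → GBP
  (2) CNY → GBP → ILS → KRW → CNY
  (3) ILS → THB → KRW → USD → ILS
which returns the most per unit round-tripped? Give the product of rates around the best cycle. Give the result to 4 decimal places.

(1) 1.1892 × 17.275 × 1.9408 × 0.024056 = 0.95913
(2) 0.10035 × 4.3293 × 389.5 × 0.0046112 = 0.78029
(3) 8.6441 × 42.912 × 0.00061817 × 3.6366 = 0.83388
Highest is cycle (1) at 0.9591 (≤1, no arbitrage).

0.9591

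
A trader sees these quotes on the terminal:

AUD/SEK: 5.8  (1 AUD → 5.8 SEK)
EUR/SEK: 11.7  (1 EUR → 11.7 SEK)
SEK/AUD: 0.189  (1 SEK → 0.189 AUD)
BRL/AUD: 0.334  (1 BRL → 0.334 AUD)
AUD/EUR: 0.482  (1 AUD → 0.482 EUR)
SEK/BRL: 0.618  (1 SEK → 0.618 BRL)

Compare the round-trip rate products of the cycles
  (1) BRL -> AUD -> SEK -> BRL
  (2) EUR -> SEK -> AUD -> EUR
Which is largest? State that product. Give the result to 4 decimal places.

1.1972

(1) 0.334 × 5.8 × 0.618 = 1.19719
(2) 11.7 × 0.189 × 0.482 = 1.06585
Highest is cycle (1) at 1.1972 (>1, arbitrage).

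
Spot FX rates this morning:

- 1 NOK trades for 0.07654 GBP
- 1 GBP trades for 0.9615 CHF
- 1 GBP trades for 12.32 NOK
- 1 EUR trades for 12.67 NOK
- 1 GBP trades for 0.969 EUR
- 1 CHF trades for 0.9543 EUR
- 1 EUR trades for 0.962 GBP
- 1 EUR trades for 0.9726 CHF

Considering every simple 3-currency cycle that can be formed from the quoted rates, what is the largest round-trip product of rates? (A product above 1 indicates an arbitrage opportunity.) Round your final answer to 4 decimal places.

EUR→NOK→GBP→EUR: 12.67 × 0.07654 × 0.969 = 0.93970
EUR→GBP→CHF→EUR: 0.962 × 0.9615 × 0.9543 = 0.88269
Maximum is EUR→NOK→GBP→EUR at 0.9397; no arbitrage — every cycle loses value.

0.9397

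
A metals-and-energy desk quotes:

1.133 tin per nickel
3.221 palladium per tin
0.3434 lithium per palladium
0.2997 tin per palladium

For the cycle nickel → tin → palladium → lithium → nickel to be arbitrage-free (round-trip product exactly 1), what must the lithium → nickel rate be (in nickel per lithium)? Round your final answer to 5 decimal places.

0.79796

Known legs of the cycle: 1.133 × 3.221 × 0.3434 = 1.2532015562
For no arbitrage the full-cycle product must be 1, so the missing rate is 1 / 1.2532015562 ≈ 0.7979562.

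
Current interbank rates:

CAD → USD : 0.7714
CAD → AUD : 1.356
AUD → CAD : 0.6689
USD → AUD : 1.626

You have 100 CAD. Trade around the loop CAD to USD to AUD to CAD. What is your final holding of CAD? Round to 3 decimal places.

83.900

100 CAD × 0.7714 = 77.14 USD
77.14 USD × 1.626 = 125.42964 AUD
125.42964 AUD × 0.6689 = 83.899886196 CAD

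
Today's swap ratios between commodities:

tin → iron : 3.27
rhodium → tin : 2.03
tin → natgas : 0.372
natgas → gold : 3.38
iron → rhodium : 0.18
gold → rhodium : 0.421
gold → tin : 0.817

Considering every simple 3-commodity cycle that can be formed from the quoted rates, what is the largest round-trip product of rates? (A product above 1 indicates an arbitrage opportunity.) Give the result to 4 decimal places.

1.1949

iron→rhodium→tin→iron: 0.18 × 2.03 × 3.27 = 1.19486
natgas→gold→tin→natgas: 3.38 × 0.817 × 0.372 = 1.02726
Maximum is iron→rhodium→tin→iron at 1.1949; arbitrage exists.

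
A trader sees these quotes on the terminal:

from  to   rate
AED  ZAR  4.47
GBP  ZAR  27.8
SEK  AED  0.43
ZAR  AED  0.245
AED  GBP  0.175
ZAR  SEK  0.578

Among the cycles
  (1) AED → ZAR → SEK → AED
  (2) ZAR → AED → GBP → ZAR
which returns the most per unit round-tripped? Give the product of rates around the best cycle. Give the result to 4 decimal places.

(1) 4.47 × 0.578 × 0.43 = 1.11097
(2) 0.245 × 0.175 × 27.8 = 1.19193
Highest is cycle (2) at 1.1919 (>1, arbitrage).

1.1919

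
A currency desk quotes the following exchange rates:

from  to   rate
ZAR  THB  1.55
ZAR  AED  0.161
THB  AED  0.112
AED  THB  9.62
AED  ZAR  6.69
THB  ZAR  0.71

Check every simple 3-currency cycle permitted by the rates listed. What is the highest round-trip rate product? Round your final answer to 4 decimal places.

1.1614

ZAR→THB→AED→ZAR: 1.55 × 0.112 × 6.69 = 1.16138
ZAR→AED→THB→ZAR: 0.161 × 9.62 × 0.71 = 1.09966
Maximum is ZAR→THB→AED→ZAR at 1.1614; arbitrage exists.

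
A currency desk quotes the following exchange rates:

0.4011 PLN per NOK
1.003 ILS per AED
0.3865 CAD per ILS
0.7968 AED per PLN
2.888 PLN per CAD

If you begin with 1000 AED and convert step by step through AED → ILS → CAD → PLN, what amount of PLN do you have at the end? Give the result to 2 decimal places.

1000 AED × 1.003 = 1003 ILS
1003 ILS × 0.3865 = 387.6595 CAD
387.6595 CAD × 2.888 = 1119.560636 PLN

1119.56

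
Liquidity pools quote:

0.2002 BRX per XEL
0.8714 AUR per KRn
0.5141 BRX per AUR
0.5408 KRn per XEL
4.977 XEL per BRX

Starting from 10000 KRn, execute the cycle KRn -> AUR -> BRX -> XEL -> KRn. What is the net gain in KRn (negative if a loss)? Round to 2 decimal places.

2057.84

10000 KRn × 0.8714 = 8714 AUR
8714 AUR × 0.5141 = 4479.8674 BRX
4479.8674 BRX × 4.977 = 22296.3000498 XEL
22296.3000498 XEL × 0.5408 = 12057.83906693184 KRn
Net change: 12057.83906693184 − 10000 = 2057.83906693184 KRn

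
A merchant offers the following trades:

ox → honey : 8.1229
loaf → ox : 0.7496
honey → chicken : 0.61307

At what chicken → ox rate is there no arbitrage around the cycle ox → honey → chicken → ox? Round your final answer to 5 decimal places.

Known legs of the cycle: 8.1229 × 0.61307 = 4.979906303
For no arbitrage the full-cycle product must be 1, so the missing rate is 1 / 4.979906303 ≈ 0.2008070.

0.20081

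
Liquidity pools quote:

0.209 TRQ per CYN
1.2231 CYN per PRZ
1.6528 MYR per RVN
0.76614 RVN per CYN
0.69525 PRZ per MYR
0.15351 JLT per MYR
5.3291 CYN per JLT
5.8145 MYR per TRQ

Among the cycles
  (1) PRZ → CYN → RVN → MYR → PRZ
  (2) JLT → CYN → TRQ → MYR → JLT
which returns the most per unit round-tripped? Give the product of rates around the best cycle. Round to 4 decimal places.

1.0768

(1) 1.2231 × 0.76614 × 1.6528 × 0.69525 = 1.07679
(2) 5.3291 × 0.209 × 5.8145 × 0.15351 = 0.99414
Highest is cycle (1) at 1.0768 (>1, arbitrage).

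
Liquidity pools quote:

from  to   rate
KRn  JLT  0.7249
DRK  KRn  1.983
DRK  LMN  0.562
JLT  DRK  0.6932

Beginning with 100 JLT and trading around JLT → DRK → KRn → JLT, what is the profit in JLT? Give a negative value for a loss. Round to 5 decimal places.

100 JLT × 0.6932 = 69.32 DRK
69.32 DRK × 1.983 = 137.46156 KRn
137.46156 KRn × 0.7249 = 99.645884844 JLT
Net change: 99.645884844 − 100 = -0.354115156 JLT

-0.35412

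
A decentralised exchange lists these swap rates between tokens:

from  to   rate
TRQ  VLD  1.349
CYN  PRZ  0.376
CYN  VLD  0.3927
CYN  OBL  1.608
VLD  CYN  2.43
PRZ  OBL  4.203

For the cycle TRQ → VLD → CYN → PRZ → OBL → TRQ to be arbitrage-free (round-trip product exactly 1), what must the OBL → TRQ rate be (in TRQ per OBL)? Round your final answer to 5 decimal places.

Known legs of the cycle: 1.349 × 2.43 × 0.376 × 4.203 = 5.18042580696
For no arbitrage the full-cycle product must be 1, so the missing rate is 1 / 5.18042580696 ≈ 0.1930343.

0.19303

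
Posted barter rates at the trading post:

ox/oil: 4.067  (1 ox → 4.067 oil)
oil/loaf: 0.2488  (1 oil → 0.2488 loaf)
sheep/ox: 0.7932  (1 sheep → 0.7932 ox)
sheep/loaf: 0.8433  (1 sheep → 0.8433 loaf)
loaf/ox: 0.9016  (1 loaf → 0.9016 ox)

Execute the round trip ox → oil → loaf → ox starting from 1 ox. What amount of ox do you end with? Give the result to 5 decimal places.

0.91230

1 ox × 4.067 = 4.067 oil
4.067 oil × 0.2488 = 1.0118696 loaf
1.0118696 loaf × 0.9016 = 0.91230163136 ox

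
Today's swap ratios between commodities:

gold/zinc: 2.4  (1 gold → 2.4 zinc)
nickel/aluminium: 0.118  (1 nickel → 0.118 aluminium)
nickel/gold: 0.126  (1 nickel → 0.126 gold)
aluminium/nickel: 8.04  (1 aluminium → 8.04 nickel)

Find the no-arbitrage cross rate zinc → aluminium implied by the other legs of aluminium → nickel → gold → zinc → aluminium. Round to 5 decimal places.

Known legs of the cycle: 8.04 × 0.126 × 2.4 = 2.431296
For no arbitrage the full-cycle product must be 1, so the missing rate is 1 / 2.431296 ≈ 0.4113033.

0.41130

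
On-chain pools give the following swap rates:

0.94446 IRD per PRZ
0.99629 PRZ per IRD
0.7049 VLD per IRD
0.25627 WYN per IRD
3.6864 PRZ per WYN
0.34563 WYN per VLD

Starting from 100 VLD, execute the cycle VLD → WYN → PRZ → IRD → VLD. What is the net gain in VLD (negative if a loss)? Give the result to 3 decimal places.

100 VLD × 0.34563 = 34.563 WYN
34.563 WYN × 3.6864 = 127.4130432 PRZ
127.4130432 PRZ × 0.94446 = 120.336522780672 IRD
120.336522780672 IRD × 0.7049 = 84.8252149080956928 VLD
Net change: 84.8252149080956928 − 100 = -15.1747850919043072 VLD

-15.175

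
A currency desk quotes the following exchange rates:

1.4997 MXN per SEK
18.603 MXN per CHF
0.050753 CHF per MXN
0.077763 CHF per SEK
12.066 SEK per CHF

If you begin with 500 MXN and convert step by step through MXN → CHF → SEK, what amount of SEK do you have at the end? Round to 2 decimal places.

500 MXN × 0.050753 = 25.3765 CHF
25.3765 CHF × 12.066 = 306.192849 SEK

306.19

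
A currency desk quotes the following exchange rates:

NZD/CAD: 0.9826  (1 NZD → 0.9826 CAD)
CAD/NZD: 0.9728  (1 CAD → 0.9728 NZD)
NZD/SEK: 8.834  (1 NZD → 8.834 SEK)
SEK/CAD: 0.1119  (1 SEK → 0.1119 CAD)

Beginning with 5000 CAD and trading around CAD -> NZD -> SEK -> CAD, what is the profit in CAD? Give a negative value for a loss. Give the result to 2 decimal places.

-191.82

5000 CAD × 0.9728 = 4864 NZD
4864 NZD × 8.834 = 42968.576 SEK
42968.576 SEK × 0.1119 = 4808.1836544 CAD
Net change: 4808.1836544 − 5000 = -191.8163456 CAD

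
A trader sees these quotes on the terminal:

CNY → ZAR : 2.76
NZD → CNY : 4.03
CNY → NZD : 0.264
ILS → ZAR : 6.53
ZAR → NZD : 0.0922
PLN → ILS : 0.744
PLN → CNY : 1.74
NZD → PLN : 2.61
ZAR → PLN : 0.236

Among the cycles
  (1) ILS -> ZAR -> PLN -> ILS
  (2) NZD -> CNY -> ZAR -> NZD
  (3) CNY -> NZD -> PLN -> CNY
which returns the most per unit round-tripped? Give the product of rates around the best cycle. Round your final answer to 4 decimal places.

(1) 6.53 × 0.236 × 0.744 = 1.14656
(2) 4.03 × 2.76 × 0.0922 = 1.02552
(3) 0.264 × 2.61 × 1.74 = 1.19893
Highest is cycle (3) at 1.1989 (>1, arbitrage).

1.1989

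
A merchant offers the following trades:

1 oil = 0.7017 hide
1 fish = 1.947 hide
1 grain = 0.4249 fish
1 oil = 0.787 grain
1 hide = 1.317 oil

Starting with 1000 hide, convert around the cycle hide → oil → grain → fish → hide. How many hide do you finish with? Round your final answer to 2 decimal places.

857.46

1000 hide × 1.317 = 1317 oil
1317 oil × 0.787 = 1036.479 grain
1036.479 grain × 0.4249 = 440.3999271 fish
440.3999271 fish × 1.947 = 857.4586580637 hide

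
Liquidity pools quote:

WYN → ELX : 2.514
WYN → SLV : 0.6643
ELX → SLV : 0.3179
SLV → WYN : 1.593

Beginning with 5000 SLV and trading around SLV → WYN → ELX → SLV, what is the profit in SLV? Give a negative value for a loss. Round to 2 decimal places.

5000 SLV × 1.593 = 7965 WYN
7965 WYN × 2.514 = 20024.01 ELX
20024.01 ELX × 0.3179 = 6365.632779 SLV
Net change: 6365.632779 − 5000 = 1365.632779 SLV

1365.63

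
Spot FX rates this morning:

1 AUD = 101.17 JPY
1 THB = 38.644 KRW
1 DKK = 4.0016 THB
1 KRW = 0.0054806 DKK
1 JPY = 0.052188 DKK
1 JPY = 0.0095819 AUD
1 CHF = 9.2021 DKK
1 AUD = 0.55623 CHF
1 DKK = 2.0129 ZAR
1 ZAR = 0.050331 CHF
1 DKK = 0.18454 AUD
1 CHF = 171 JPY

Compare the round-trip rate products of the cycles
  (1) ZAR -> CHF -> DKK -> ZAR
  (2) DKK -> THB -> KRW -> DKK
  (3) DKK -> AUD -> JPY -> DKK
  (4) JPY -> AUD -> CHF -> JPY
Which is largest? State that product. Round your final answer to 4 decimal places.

(1) 0.050331 × 9.2021 × 2.0129 = 0.93228
(2) 4.0016 × 38.644 × 0.0054806 = 0.84751
(3) 0.18454 × 101.17 × 0.052188 = 0.97435
(4) 0.0095819 × 0.55623 × 171 = 0.91139
Highest is cycle (3) at 0.9743 (≤1, no arbitrage).

0.9743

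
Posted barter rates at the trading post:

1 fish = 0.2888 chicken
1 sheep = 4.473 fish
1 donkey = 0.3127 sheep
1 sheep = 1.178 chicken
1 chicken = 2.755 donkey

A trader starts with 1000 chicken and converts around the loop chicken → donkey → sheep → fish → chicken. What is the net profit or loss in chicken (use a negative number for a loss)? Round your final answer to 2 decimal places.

1000 chicken × 2.755 = 2755 donkey
2755 donkey × 0.3127 = 861.4885 sheep
861.4885 sheep × 4.473 = 3853.4380605 fish
3853.4380605 fish × 0.2888 = 1112.8729118724 chicken
Net change: 1112.8729118724 − 1000 = 112.8729118724 chicken

112.87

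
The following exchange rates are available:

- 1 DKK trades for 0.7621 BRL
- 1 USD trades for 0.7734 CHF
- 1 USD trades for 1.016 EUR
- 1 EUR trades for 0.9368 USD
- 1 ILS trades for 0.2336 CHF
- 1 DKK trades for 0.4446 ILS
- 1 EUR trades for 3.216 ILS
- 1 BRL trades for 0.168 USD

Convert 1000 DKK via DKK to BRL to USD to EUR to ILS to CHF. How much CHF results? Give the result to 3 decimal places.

97.725

1000 DKK × 0.7621 = 762.1 BRL
762.1 BRL × 0.168 = 128.0328 USD
128.0328 USD × 1.016 = 130.0813248 EUR
130.0813248 EUR × 3.216 = 418.3415405568 ILS
418.3415405568 ILS × 0.2336 = 97.72458387406848 CHF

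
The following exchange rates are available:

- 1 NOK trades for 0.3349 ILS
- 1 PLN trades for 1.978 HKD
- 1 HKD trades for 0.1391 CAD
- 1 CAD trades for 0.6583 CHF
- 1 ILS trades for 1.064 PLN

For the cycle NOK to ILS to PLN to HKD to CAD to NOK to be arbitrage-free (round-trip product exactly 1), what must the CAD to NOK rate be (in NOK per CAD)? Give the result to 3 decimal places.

10.200

Known legs of the cycle: 0.3349 × 1.064 × 1.978 × 0.1391 = 0.09804155543728
For no arbitrage the full-cycle product must be 1, so the missing rate is 1 / 0.09804155543728 ≈ 10.19976.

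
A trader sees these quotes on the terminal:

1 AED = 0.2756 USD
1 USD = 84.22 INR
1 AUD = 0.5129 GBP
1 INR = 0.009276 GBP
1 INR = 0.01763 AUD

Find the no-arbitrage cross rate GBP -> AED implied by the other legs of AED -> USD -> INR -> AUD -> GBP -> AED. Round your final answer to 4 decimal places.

Known legs of the cycle: 0.2756 × 84.22 × 0.01763 × 0.5129 = 0.209884062454664
For no arbitrage the full-cycle product must be 1, so the missing rate is 1 / 0.209884062454664 ≈ 4.764535.

4.7645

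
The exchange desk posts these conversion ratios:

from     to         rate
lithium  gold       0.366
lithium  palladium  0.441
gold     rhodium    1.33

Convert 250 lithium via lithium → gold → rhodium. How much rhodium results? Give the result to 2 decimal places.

250 lithium × 0.366 = 91.5 gold
91.5 gold × 1.33 = 121.695 rhodium

121.70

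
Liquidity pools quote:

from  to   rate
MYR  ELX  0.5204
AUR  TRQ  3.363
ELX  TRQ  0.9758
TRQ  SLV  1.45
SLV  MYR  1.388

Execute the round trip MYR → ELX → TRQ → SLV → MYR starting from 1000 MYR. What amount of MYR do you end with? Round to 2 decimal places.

1022.01

1000 MYR × 0.5204 = 520.4 ELX
520.4 ELX × 0.9758 = 507.80632 TRQ
507.80632 TRQ × 1.45 = 736.319164 SLV
736.319164 SLV × 1.388 = 1022.010999632 MYR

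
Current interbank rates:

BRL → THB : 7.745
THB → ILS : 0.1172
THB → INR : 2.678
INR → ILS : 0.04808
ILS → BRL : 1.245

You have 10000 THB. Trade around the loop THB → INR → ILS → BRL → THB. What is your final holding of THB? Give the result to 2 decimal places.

12415.55

10000 THB × 2.678 = 26780 INR
26780 INR × 0.04808 = 1287.5824 ILS
1287.5824 ILS × 1.245 = 1603.040088 BRL
1603.040088 BRL × 7.745 = 12415.54548156 THB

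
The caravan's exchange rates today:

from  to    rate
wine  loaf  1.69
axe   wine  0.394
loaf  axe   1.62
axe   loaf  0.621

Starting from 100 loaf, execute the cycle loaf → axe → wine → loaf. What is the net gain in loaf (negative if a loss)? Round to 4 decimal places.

7.8693

100 loaf × 1.62 = 162 axe
162 axe × 0.394 = 63.828 wine
63.828 wine × 1.69 = 107.86932 loaf
Net change: 107.86932 − 100 = 7.86932 loaf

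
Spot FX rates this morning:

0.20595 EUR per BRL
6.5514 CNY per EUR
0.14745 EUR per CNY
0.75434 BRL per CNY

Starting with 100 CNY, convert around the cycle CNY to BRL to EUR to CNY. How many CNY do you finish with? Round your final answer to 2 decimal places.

101.78

100 CNY × 0.75434 = 75.434 BRL
75.434 BRL × 0.20595 = 15.5356323 EUR
15.5356323 EUR × 6.5514 = 101.78014145022 CNY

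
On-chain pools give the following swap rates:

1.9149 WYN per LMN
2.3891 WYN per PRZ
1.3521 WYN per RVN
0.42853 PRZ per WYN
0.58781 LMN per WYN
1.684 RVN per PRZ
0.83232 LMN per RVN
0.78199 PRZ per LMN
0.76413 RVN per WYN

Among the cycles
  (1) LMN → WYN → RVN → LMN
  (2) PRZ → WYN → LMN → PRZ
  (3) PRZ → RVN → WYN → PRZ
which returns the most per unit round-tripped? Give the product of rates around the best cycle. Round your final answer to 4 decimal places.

(1) 1.9149 × 0.76413 × 0.83232 = 1.21788
(2) 2.3891 × 0.58781 × 0.78199 = 1.09818
(3) 1.684 × 1.3521 × 0.42853 = 0.97574
Highest is cycle (1) at 1.2179 (>1, arbitrage).

1.2179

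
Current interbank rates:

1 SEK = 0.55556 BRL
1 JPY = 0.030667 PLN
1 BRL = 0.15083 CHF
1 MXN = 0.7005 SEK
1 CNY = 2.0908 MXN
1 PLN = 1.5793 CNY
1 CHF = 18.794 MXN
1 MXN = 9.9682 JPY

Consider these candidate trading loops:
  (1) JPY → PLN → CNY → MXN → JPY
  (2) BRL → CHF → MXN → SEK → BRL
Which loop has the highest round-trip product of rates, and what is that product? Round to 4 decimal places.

(1) 0.030667 × 1.5793 × 2.0908 × 9.9682 = 1.00940
(2) 0.15083 × 18.794 × 0.7005 × 0.55556 = 1.10318
Highest is cycle (2) at 1.1032 (>1, arbitrage).

1.1032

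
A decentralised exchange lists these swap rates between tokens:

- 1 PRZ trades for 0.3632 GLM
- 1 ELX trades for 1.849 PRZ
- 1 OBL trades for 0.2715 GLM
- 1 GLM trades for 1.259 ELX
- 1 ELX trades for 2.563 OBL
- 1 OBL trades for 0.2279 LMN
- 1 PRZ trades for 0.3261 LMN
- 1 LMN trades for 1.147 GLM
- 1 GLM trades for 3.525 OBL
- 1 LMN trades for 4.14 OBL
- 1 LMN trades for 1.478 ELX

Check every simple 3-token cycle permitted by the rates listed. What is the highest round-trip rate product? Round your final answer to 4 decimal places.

GLM→OBL→LMN→GLM: 3.525 × 0.2279 × 1.147 = 0.92144
PRZ→LMN→ELX→PRZ: 0.3261 × 1.478 × 1.849 = 0.89117
GLM→ELX→OBL→GLM: 1.259 × 2.563 × 0.2715 = 0.87608
OBL→LMN→ELX→OBL: 0.2279 × 1.478 × 2.563 = 0.86331
GLM→ELX→PRZ→GLM: 1.259 × 1.849 × 0.3632 = 0.84549
Maximum is GLM→OBL→LMN→GLM at 0.9214; no arbitrage — every cycle loses value.

0.9214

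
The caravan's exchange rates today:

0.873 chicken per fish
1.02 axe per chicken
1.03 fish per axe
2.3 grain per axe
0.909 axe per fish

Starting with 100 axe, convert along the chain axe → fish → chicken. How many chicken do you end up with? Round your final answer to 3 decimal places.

100 axe × 1.03 = 103 fish
103 fish × 0.873 = 89.919 chicken

89.919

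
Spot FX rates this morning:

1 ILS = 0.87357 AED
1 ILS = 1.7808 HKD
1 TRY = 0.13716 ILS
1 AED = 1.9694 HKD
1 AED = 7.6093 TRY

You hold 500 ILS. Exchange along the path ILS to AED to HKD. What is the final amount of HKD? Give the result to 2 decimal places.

500 ILS × 0.87357 = 436.785 AED
436.785 AED × 1.9694 = 860.204379 HKD

860.20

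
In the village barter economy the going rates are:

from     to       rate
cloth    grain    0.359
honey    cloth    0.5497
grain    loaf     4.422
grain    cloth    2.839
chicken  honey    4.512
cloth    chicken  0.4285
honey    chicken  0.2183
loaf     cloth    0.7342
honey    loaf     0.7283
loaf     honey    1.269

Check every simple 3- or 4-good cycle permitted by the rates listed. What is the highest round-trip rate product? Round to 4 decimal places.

cloth→grain→loaf→cloth: 0.359 × 4.422 × 0.7342 = 1.16554
cloth→grain→loaf→honey→cloth: 0.359 × 4.422 × 1.269 × 0.5497 = 1.10739
cloth→chicken→honey→cloth: 0.4285 × 4.512 × 0.5497 = 1.06279
cloth→chicken→honey→loaf→cloth: 0.4285 × 4.512 × 0.7283 × 0.7342 = 1.03382
Maximum is cloth→grain→loaf→cloth at 1.1655; arbitrage exists.

1.1655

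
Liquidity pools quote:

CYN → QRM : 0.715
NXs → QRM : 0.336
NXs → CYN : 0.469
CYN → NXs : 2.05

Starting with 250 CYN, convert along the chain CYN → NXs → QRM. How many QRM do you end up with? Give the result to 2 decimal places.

172.20

250 CYN × 2.05 = 512.5 NXs
512.5 NXs × 0.336 = 172.2 QRM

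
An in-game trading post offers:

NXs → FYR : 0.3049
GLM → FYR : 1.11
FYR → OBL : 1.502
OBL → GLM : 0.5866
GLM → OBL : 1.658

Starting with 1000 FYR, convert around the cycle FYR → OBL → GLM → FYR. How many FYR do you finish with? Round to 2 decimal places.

977.99

1000 FYR × 1.502 = 1502 OBL
1502 OBL × 0.5866 = 881.0732 GLM
881.0732 GLM × 1.11 = 977.991252 FYR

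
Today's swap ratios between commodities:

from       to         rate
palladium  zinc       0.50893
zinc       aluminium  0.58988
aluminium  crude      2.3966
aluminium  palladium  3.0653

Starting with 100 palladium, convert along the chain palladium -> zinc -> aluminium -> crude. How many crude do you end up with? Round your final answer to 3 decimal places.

100 palladium × 0.50893 = 50.893 zinc
50.893 zinc × 0.58988 = 30.02076284 aluminium
30.02076284 aluminium × 2.3966 = 71.947760222344 crude

71.948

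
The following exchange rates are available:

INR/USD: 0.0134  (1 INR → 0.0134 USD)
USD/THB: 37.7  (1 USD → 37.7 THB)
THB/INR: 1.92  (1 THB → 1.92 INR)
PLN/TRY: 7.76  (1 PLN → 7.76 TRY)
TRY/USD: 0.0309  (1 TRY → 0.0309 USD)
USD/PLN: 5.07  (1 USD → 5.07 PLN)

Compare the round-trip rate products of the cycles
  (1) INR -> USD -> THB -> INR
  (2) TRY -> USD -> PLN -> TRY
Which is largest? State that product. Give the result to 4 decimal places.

1.2157

(1) 0.0134 × 37.7 × 1.92 = 0.96995
(2) 0.0309 × 5.07 × 7.76 = 1.21570
Highest is cycle (2) at 1.2157 (>1, arbitrage).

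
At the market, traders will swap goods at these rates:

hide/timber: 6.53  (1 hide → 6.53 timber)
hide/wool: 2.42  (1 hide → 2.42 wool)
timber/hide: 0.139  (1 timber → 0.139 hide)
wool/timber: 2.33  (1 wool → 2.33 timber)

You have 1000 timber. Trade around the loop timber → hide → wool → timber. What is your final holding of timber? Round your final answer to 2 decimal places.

1000 timber × 0.139 = 139 hide
139 hide × 2.42 = 336.38 wool
336.38 wool × 2.33 = 783.7654 timber

783.77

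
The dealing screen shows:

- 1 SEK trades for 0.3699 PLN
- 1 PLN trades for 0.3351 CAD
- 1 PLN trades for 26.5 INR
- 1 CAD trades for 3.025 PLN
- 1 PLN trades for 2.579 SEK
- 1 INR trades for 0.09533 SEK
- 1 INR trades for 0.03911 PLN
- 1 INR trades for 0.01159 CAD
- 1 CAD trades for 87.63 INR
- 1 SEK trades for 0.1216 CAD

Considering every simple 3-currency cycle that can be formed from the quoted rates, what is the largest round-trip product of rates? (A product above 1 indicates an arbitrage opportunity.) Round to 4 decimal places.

1.1485

CAD→INR→PLN→CAD: 87.63 × 0.03911 × 0.3351 = 1.14846
CAD→INR→SEK→CAD: 87.63 × 0.09533 × 0.1216 = 1.01582
CAD→PLN→SEK→CAD: 3.025 × 2.579 × 0.1216 = 0.94866
SEK→PLN→INR→SEK: 0.3699 × 26.5 × 0.09533 = 0.93446
CAD→PLN→INR→CAD: 3.025 × 26.5 × 0.01159 = 0.92908
Maximum is CAD→INR→PLN→CAD at 1.1485; arbitrage exists.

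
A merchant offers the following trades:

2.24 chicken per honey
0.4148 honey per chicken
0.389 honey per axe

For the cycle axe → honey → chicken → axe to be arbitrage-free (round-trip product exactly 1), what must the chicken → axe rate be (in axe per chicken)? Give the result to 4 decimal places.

1.1476

Known legs of the cycle: 0.389 × 2.24 = 0.87136
For no arbitrage the full-cycle product must be 1, so the missing rate is 1 / 0.87136 ≈ 1.147631.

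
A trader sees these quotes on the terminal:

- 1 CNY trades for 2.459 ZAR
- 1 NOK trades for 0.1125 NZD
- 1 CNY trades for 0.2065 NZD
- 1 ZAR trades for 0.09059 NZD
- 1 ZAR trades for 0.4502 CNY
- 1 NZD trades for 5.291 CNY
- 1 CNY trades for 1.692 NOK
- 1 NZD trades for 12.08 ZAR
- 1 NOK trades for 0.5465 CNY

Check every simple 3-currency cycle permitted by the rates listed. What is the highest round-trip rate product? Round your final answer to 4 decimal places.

NZD→CNY→ZAR→NZD: 5.291 × 2.459 × 0.09059 = 1.17863
NZD→ZAR→CNY→NZD: 12.08 × 0.4502 × 0.2065 = 1.12303
NOK→NZD→CNY→NOK: 0.1125 × 5.291 × 1.692 = 1.00714
Maximum is NZD→CNY→ZAR→NZD at 1.1786; arbitrage exists.

1.1786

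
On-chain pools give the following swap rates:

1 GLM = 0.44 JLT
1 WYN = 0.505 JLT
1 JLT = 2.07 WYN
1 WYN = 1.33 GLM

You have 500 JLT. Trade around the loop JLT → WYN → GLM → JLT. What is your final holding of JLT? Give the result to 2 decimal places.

605.68

500 JLT × 2.07 = 1035 WYN
1035 WYN × 1.33 = 1376.55 GLM
1376.55 GLM × 0.44 = 605.682 JLT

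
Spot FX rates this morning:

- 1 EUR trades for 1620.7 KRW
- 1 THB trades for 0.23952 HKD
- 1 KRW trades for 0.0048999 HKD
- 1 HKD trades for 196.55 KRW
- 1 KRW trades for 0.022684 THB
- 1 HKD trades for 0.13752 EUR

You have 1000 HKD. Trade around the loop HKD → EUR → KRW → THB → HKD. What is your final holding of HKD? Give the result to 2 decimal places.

1000 HKD × 0.13752 = 137.52 EUR
137.52 EUR × 1620.7 = 222878.664 KRW
222878.664 KRW × 0.022684 = 5055.779614176 THB
5055.779614176 THB × 0.23952 = 1210.96033318743552 HKD

1210.96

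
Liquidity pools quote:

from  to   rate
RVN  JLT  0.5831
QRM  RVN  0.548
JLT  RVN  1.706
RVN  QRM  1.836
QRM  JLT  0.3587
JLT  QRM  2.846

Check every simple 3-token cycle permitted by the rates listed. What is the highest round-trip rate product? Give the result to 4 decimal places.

1.1235

QRM→JLT→RVN→QRM: 0.3587 × 1.706 × 1.836 = 1.12353
QRM→RVN→JLT→QRM: 0.548 × 0.5831 × 2.846 = 0.90941
Maximum is QRM→JLT→RVN→QRM at 1.1235; arbitrage exists.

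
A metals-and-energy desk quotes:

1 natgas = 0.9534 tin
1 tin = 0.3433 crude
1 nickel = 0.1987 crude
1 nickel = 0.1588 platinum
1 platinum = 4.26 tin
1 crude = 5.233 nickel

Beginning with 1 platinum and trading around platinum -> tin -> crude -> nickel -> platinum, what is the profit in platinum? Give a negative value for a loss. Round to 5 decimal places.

1 platinum × 4.26 = 4.26 tin
4.26 tin × 0.3433 = 1.462458 crude
1.462458 crude × 5.233 = 7.653042714 nickel
7.653042714 nickel × 0.1588 = 1.2153031829832 platinum
Net change: 1.2153031829832 − 1 = 0.2153031829832 platinum

0.21530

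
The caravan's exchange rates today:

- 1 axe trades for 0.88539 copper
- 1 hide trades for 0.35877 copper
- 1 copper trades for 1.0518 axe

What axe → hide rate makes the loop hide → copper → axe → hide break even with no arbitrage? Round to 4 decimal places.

Known legs of the cycle: 0.35877 × 1.0518 = 0.377354286
For no arbitrage the full-cycle product must be 1, so the missing rate is 1 / 0.377354286 ≈ 2.650030.

2.6500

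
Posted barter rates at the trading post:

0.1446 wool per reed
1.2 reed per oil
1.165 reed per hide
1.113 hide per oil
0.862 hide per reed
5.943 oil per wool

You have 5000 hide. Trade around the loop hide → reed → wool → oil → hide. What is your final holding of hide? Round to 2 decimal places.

5571.41

5000 hide × 1.165 = 5825 reed
5825 reed × 0.1446 = 842.295 wool
842.295 wool × 5.943 = 5005.759185 oil
5005.759185 oil × 1.113 = 5571.409972905 hide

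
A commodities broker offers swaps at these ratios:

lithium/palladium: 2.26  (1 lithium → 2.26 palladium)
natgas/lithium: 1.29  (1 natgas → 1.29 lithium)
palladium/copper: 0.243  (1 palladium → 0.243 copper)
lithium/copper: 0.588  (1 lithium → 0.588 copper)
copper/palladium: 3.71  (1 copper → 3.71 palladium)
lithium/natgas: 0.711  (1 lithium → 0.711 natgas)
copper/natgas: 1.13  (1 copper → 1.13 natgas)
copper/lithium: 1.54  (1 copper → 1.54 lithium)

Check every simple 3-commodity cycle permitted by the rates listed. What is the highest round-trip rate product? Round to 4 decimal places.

0.8571

copper→natgas→lithium→copper: 1.13 × 1.29 × 0.588 = 0.85713
palladium→copper→lithium→palladium: 0.243 × 1.54 × 2.26 = 0.84574
Maximum is copper→natgas→lithium→copper at 0.8571; no arbitrage — every cycle loses value.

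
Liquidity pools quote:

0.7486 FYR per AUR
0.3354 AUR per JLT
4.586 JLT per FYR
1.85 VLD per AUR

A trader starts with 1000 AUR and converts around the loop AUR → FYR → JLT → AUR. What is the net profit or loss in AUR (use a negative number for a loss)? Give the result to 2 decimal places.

1000 AUR × 0.7486 = 748.6 FYR
748.6 FYR × 4.586 = 3433.0796 JLT
3433.0796 JLT × 0.3354 = 1151.45489784 AUR
Net change: 1151.45489784 − 1000 = 151.45489784 AUR

151.45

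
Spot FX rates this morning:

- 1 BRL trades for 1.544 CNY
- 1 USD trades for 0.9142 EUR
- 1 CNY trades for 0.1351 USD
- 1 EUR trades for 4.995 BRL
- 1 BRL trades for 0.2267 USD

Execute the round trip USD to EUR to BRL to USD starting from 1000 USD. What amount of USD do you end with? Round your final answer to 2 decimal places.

1000 USD × 0.9142 = 914.2 EUR
914.2 EUR × 4.995 = 4566.429 BRL
4566.429 BRL × 0.2267 = 1035.2094543 USD

1035.21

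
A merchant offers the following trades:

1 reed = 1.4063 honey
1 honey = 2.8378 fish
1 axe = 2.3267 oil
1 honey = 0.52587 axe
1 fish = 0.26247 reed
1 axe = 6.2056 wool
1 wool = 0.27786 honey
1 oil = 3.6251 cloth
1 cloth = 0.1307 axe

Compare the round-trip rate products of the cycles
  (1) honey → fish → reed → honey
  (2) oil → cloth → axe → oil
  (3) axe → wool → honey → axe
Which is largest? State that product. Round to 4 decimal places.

(1) 2.8378 × 0.26247 × 1.4063 = 1.04746
(2) 3.6251 × 0.1307 × 2.3267 = 1.10239
(3) 6.2056 × 0.27786 × 0.52587 = 0.90675
Highest is cycle (2) at 1.1024 (>1, arbitrage).

1.1024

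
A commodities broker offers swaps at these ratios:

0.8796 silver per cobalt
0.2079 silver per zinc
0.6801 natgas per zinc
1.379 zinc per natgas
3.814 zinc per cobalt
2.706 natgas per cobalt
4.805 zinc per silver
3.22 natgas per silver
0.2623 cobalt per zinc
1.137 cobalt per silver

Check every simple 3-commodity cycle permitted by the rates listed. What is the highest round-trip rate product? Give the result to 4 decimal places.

silver→zinc→cobalt→silver: 4.805 × 0.2623 × 0.8796 = 1.10861
cobalt→natgas→zinc→cobalt: 2.706 × 1.379 × 0.2623 = 0.97879
silver→natgas→zinc→silver: 3.22 × 1.379 × 0.2079 = 0.92316
silver→cobalt→zinc→silver: 1.137 × 3.814 × 0.2079 = 0.90156
Maximum is silver→zinc→cobalt→silver at 1.1086; arbitrage exists.

1.1086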